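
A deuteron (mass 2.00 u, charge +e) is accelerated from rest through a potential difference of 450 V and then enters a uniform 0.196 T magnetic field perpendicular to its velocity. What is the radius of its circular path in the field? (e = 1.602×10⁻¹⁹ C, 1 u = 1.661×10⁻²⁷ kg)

r ≈ 0.0220 m

Acceleration: |q|V = ½mv² ⇒ v = √(2|q|V/m) = √(2·1.602×10⁻¹⁹·450/3.322×10⁻²⁷) ≈ 2.083×10⁵ m/s.
In the field: r = mv/(|q|B) = (3.322×10⁻²⁷)(2.083×10⁵)/((1.602×10⁻¹⁹)(0.196)) ≈ 0.0220 m.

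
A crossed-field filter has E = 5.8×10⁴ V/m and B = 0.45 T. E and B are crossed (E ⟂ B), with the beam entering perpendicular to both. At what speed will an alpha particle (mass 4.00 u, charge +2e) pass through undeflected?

Straight-line motion ⇒ electric and magnetic forces cancel, so E = vB.
v = E/B = 5.8×10⁴/0.45 = 1.3×10⁵ m/s.

v = 1.3×10⁵ m/s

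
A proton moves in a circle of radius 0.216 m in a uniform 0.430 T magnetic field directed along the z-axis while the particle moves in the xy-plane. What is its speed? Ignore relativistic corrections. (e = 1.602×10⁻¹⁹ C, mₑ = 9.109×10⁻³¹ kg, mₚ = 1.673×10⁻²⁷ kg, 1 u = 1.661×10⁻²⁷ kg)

From |q|vB = mv²/r, v = |q|Br/m.
v = (1.602×10⁻¹⁹)(0.430)(0.216)/1.673×10⁻²⁷ ≈ 8.89×10⁶ m/s.

v ≈ 8.89×10⁶ m/s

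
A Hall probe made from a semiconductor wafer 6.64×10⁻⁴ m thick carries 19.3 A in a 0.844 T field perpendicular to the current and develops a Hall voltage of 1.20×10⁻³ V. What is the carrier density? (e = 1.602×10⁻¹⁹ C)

n ≈ 1.28×10²⁶ m⁻³

From V_H = IB/(n e t), n = IB/(V_H e t).
n = (19.3)(0.844)/((1.20×10⁻³)(1.602×10⁻¹⁹)(6.64×10⁻⁴)) ≈ 1.28×10²⁶ m⁻³.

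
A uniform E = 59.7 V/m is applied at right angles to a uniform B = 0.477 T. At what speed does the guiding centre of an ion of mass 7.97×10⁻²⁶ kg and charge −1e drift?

v_d ≈ 125 m/s

In crossed fields the guiding centre drifts at v_d = |E×B|/B² = E/B, independent of charge and mass.
v_d = 59.7/0.477 = 125 m/s.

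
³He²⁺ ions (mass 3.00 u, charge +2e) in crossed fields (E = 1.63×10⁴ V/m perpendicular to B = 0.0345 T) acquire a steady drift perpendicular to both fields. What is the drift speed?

The E×B drift speed is v_d = E/B.
v_d = 1.63×10⁴/0.0345 = 4.72×10⁵ m/s.

v_d ≈ 4.72×10⁵ m/s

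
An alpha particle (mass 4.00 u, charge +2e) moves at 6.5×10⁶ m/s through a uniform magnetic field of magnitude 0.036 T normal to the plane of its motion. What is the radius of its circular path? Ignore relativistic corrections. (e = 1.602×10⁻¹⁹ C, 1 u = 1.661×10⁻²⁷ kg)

The magnetic force provides the centripetal force: |q|vB = mv²/r.
r = mv/(|q|B) = (6.644×10⁻²⁷)(6.5×10⁶)/((3.204×10⁻¹⁹)(0.036)) ≈ 3.7 m.

r ≈ 3.7 m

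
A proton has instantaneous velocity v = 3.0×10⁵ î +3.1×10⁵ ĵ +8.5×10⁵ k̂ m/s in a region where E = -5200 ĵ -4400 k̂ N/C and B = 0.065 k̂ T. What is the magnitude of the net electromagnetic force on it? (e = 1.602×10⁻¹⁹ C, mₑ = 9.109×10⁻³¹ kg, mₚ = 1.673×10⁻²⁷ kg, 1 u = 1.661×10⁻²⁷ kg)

|F| ≈ 5.16×10⁻¹⁵ N

v×B = (2.02×10⁴, -1.95×10⁴, 0) N/C.
E + v×B = (2.02×10⁴, -2.47×10⁴, -4400) N/C.
F = q(E + v×B) = (1.602×10⁻¹⁹ C)·(2.02×10⁴, -2.47×10⁴, -4400) = (3.23×10⁻¹⁵, -3.96×10⁻¹⁵, -7.05×10⁻¹⁶) N.
|F| = 5.16×10⁻¹⁵ N.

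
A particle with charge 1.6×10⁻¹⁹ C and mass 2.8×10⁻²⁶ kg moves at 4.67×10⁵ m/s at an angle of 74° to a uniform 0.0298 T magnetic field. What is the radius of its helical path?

v⊥ = v sinθ = 4.67×10⁵·sin74° ≈ 4.489×10⁵ m/s.
r = m v⊥/(|q|B) = (2.8×10⁻²⁶)(4.489×10⁵)/((1.6×10⁻¹⁹)(0.0298)) ≈ 2.64 m.

r ≈ 2.64 m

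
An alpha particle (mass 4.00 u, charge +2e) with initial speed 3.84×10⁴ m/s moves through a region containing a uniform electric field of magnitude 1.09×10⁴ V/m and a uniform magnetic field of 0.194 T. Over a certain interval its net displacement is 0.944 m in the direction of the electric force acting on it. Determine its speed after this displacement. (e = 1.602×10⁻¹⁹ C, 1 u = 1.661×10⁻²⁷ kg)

v_f ≈ 9.97×10⁵ m/s

B does no work; ΔKE = |q|E d.
½mv_f² = ½mv₀² + |q|Ed = ½(6.644×10⁻²⁷)(3.84×10⁴)² + (3.204×10⁻¹⁹)(1.09×10⁴)(0.944) ≈ 4.898×10⁻¹⁸ J + 3.297×10⁻¹⁵ J ≈ 3.302×10⁻¹⁵ J.
v_f = √(2·3.302×10⁻¹⁵/6.644×10⁻²⁷) ≈ 9.97×10⁵ m/s.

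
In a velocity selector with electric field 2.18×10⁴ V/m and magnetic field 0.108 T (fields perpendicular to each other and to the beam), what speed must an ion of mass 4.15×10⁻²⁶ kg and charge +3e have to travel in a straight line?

v = 2.02×10⁵ m/s

For undeflected motion the electric and magnetic forces balance: qE = qvB.
v = E/B = 2.18×10⁴/0.108 = 2.02×10⁵ m/s.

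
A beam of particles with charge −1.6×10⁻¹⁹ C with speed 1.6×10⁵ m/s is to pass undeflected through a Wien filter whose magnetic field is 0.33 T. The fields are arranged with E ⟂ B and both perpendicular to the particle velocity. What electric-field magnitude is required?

E = 5.3×10⁴ V/m

For straight-line motion qE = qvB, so E = vB.
E = 1.6×10⁵ × 0.33 = 5.3×10⁴ V/m.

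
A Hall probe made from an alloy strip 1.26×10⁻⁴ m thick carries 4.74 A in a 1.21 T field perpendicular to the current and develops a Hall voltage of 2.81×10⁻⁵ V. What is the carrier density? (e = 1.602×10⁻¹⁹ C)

n ≈ 1.01×10²⁸ m⁻³

From V_H = IB/(n e t), n = IB/(V_H e t).
n = (4.74)(1.21)/((2.81×10⁻⁵)(1.602×10⁻¹⁹)(1.26×10⁻⁴)) ≈ 1.01×10²⁸ m⁻³.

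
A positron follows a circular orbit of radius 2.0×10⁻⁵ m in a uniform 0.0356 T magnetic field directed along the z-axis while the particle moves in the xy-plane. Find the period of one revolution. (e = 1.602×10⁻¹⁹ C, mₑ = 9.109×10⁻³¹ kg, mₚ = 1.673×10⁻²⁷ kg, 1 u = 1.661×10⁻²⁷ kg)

T ≈ 1.00×10⁻⁹ s

The cyclotron period depends only on m, q, B: T = 2πm/(|q|B).
T = 2π(9.109×10⁻³¹)/((1.602×10⁻¹⁹)(0.0356)) ≈ 1.00×10⁻⁹ s.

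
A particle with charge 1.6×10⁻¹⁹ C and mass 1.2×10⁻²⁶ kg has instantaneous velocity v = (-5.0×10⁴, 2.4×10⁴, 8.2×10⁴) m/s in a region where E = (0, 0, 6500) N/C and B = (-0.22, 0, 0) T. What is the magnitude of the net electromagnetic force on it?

v×B = (0, -1.80×10⁴, 5280) N/C.
E + v×B = (0, -1.80×10⁴, 1.18×10⁴) N/C.
F = q(E + v×B) = (1.6×10⁻¹⁹ C)·(0, -1.80×10⁴, 1.18×10⁴) = (0, -2.89×10⁻¹⁵, 1.88×10⁻¹⁵) N.
|F| = 3.45×10⁻¹⁵ N.

|F| ≈ 3.45×10⁻¹⁵ N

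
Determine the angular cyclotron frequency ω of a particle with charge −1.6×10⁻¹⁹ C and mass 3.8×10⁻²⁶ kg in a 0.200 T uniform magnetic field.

ω ≈ 8.42×10⁵ rad/s

ω = |q|B/m.
ω = (1.6×10⁻¹⁹)(0.200)/3.8×10⁻²⁶ ≈ 8.42×10⁵ rad/s.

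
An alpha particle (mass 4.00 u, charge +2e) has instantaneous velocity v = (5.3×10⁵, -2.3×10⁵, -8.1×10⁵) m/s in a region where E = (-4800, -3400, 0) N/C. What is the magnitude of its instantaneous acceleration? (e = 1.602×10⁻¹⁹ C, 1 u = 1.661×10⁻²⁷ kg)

|a| ≈ 2.84×10¹¹ m/s²

Only an electric field acts, so F = qE = (3.204×10⁻¹⁹ C)·(-4800, -3400, 0) = (-1.54×10⁻¹⁵, -1.09×10⁻¹⁵, 0) N.
|a| = |F|/m = 1.885×10⁻¹⁵/6.644×10⁻²⁷ ≈ 2.84×10¹¹ m/s².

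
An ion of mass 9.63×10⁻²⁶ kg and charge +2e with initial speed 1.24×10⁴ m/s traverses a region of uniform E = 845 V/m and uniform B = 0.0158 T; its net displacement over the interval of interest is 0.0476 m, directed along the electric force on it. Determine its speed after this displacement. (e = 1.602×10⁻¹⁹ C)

B does no work; ΔKE = |q|E d.
½mv_f² = ½mv₀² + |q|Ed = ½(9.63×10⁻²⁶)(1.24×10⁴)² + (3.204×10⁻¹⁹)(845)(0.0476) ≈ 7.404×10⁻¹⁸ J + 1.289×10⁻¹⁷ J ≈ 2.029×10⁻¹⁷ J.
v_f = √(2·2.029×10⁻¹⁷/9.63×10⁻²⁶) ≈ 2.05×10⁴ m/s.

v_f ≈ 2.05×10⁴ m/s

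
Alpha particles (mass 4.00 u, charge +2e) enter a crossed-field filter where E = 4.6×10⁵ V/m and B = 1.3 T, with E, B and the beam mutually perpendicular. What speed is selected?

For undeflected motion the electric and magnetic forces balance: qE = qvB.
v = E/B = 4.6×10⁵/1.3 = 3.5×10⁵ m/s.

v = 3.5×10⁵ m/s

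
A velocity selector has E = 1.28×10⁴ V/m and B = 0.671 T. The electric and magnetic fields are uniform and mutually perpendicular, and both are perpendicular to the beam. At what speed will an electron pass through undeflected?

For undeflected motion the electric and magnetic forces balance: qE = qvB.
v = E/B = 1.28×10⁴/0.671 = 1.91×10⁴ m/s.

v = 1.91×10⁴ m/s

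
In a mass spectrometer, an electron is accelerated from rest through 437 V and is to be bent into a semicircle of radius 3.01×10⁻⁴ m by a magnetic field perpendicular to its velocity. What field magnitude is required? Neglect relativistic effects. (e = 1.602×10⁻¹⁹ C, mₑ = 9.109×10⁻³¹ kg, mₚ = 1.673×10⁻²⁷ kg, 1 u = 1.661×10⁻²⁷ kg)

v = √(2|q|V/m) = √(2·1.602×10⁻¹⁹·437/9.109×10⁻³¹) ≈ 1.240×10⁷ m/s.
B = mv/(|q|r) = (9.109×10⁻³¹)(1.240×10⁷)/((1.602×10⁻¹⁹)(3.01×10⁻⁴)) ≈ 0.234 T.

B ≈ 0.234 T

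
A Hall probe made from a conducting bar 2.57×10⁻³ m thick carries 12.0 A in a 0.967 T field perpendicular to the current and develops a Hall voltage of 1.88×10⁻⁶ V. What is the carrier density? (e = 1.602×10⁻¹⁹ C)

From V_H = IB/(n e t), n = IB/(V_H e t).
n = (12.0)(0.967)/((1.88×10⁻⁶)(1.602×10⁻¹⁹)(2.57×10⁻³)) ≈ 1.50×10²⁸ m⁻³.

n ≈ 1.50×10²⁸ m⁻³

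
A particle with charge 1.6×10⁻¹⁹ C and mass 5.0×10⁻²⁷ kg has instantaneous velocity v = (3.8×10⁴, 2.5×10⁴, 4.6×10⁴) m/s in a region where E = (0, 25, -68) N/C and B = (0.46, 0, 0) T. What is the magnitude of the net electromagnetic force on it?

|F| ≈ 3.86×10⁻¹⁵ N

v×B = (0, 2.12×10⁴, -1.15×10⁴) N/C.
E + v×B = (0, 2.12×10⁴, -1.16×10⁴) N/C.
F = q(E + v×B) = (1.6×10⁻¹⁹ C)·(0, 2.12×10⁴, -1.16×10⁴) = (0, 3.39×10⁻¹⁵, -1.85×10⁻¹⁵) N.
|F| = 3.86×10⁻¹⁵ N.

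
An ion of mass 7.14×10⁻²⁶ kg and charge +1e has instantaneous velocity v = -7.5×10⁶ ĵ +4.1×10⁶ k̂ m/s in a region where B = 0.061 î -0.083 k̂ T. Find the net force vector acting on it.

v×B = (6.22×10⁵, 2.50×10⁵, 4.58×10⁵) N/C.
F = q v×B = (1.602×10⁻¹⁹ C)·(6.22×10⁵, 2.50×10⁵, 4.58×10⁵) = (9.97×10⁻¹⁴, 4.01×10⁻¹⁴, 7.33×10⁻¹⁴) N.

F ≈ (9.97×10⁻¹⁴, 4.01×10⁻¹⁴, 7.33×10⁻¹⁴) N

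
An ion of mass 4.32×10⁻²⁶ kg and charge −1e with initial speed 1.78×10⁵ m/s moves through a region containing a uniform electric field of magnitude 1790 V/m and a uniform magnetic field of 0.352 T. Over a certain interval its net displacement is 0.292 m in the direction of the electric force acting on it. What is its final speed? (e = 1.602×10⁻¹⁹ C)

v_f ≈ 1.89×10⁵ m/s

B does no work; ΔKE = |q|E d.
½mv_f² = ½mv₀² + |q|Ed = ½(4.32×10⁻²⁶)(1.78×10⁵)² + (1.602×10⁻¹⁹)(1790)(0.292) ≈ 6.844×10⁻¹⁶ J + 8.373×10⁻¹⁷ J ≈ 7.681×10⁻¹⁶ J.
v_f = √(2·7.681×10⁻¹⁶/4.32×10⁻²⁶) ≈ 1.89×10⁵ m/s.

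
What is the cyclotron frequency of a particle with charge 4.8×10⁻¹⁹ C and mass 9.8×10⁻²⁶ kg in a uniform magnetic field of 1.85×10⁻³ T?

f = |q|B/(2πm).
f = (4.8×10⁻¹⁹)(1.85×10⁻³)/(2π·9.8×10⁻²⁶) ≈ 1440 Hz.

f ≈ 1440 Hz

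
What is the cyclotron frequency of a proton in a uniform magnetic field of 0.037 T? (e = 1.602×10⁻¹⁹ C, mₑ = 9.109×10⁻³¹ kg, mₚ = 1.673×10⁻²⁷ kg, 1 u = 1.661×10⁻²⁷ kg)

f ≈ 5.6×10⁵ Hz

f = |q|B/(2πm).
f = (1.602×10⁻¹⁹)(0.037)/(2π·1.673×10⁻²⁷) ≈ 5.6×10⁵ Hz.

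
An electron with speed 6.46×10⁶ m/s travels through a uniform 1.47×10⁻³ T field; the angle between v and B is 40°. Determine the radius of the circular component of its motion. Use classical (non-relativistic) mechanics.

r ≈ 0.0161 m

v⊥ = v sinθ = 6.46×10⁶·sin40° ≈ 4.152×10⁶ m/s.
r = m v⊥/(|q|B) = (9.109×10⁻³¹)(4.152×10⁶)/((1.602×10⁻¹⁹)(1.47×10⁻³)) ≈ 0.0161 m.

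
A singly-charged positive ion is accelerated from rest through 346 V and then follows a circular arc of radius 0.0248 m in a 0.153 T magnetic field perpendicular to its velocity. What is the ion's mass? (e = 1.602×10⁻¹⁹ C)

m ≈ 3.33×10⁻²⁷ kg

Combine |q|V = ½mv² and r = mv/(|q|B): eliminate v to get m = qB²r²/(2V).
m = (1.602×10⁻¹⁹)(0.153)²(0.0248)²/(2·346) ≈ 3.33×10⁻²⁷ kg.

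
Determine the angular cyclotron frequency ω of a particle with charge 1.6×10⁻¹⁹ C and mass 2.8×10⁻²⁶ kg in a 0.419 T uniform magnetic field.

ω ≈ 2.39×10⁶ rad/s

ω = |q|B/m.
ω = (1.6×10⁻¹⁹)(0.419)/2.8×10⁻²⁶ ≈ 2.39×10⁶ rad/s.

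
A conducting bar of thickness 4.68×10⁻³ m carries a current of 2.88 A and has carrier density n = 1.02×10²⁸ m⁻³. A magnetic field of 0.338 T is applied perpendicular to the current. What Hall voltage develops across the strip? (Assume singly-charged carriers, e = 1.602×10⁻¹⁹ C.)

V_H ≈ 1.27×10⁻⁷ V

V_H = IB/(n e t).
V_H = (2.88)(0.338)/((1.02×10²⁸)(1.602×10⁻¹⁹)(4.68×10⁻³)) ≈ 1.27×10⁻⁷ V.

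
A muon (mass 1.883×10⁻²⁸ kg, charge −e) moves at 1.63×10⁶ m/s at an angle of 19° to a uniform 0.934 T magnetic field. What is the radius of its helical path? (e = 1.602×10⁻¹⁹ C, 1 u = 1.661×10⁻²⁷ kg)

v⊥ = v sinθ = 1.63×10⁶·sin19° ≈ 5.307×10⁵ m/s.
r = m v⊥/(|q|B) = (1.883×10⁻²⁸)(5.307×10⁵)/((1.602×10⁻¹⁹)(0.934)) ≈ 6.68×10⁻⁴ m.

r ≈ 6.68×10⁻⁴ m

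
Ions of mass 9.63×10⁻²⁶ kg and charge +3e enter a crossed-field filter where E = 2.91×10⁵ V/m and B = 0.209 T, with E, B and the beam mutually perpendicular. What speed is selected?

v = 1.39×10⁶ m/s

Straight-line motion ⇒ electric and magnetic forces cancel, so E = vB.
v = E/B = 2.91×10⁵/0.209 = 1.39×10⁶ m/s.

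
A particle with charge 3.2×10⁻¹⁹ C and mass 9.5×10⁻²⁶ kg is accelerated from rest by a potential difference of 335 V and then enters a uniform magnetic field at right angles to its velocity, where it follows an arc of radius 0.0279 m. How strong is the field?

v = √(2|q|V/m) = √(2·3.2×10⁻¹⁹·335/9.5×10⁻²⁶) ≈ 4.751×10⁴ m/s.
B = mv/(|q|r) = (9.5×10⁻²⁶)(4.751×10⁴)/((3.2×10⁻¹⁹)(0.0279)) ≈ 0.505 T.

B ≈ 0.505 T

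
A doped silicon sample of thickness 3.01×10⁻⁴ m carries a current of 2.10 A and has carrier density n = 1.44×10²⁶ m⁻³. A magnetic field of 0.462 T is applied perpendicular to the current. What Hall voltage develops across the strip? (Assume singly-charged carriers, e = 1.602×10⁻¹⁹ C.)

V_H ≈ 1.40×10⁻⁴ V

V_H = IB/(n e t).
V_H = (2.10)(0.462)/((1.44×10²⁶)(1.602×10⁻¹⁹)(3.01×10⁻⁴)) ≈ 1.40×10⁻⁴ V.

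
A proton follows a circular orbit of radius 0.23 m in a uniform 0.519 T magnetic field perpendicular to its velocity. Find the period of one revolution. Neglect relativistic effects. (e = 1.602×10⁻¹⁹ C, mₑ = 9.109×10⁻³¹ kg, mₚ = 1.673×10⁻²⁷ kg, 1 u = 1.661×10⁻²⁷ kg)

The cyclotron period depends only on m, q, B: T = 2πm/(|q|B).
T = 2π(1.673×10⁻²⁷)/((1.602×10⁻¹⁹)(0.519)) ≈ 1.26×10⁻⁷ s.

T ≈ 1.26×10⁻⁷ s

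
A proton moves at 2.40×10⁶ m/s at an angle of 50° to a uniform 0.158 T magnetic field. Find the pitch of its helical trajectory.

p ≈ 0.641 m

v∥ = v cosθ = 2.40×10⁶·cos50° ≈ 1.543×10⁶ m/s.
T = 2πm/(|q|B) = 2π(1.673×10⁻²⁷)/((1.602×10⁻¹⁹)(0.158)) ≈ 4.153×10⁻⁷ s.
pitch = v∥ T = (1.543×10⁶)(4.153×10⁻⁷) ≈ 0.641 m.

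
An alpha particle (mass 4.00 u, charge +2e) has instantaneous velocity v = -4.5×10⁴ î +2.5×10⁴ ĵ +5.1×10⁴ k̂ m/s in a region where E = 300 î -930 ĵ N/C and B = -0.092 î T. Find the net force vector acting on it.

F ≈ (9.61×10⁻¹⁷, -1.80×10⁻¹⁵, 7.37×10⁻¹⁶) N

v×B = (0, -4690, 2300) N/C.
E + v×B = (300, -5620, 2300) N/C.
F = q(E + v×B) = (3.204×10⁻¹⁹ C)·(300, -5620, 2300) = (9.61×10⁻¹⁷, -1.80×10⁻¹⁵, 7.37×10⁻¹⁶) N.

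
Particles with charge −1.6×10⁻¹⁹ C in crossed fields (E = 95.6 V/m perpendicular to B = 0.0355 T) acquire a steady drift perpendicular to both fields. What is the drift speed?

The E×B drift speed is v_d = E/B.
v_d = 95.6/0.0355 = 2690 m/s.

v_d ≈ 2690 m/s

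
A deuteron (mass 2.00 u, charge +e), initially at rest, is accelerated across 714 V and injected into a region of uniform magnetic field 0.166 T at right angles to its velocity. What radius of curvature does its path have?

r ≈ 0.0328 m

Acceleration: |q|V = ½mv² ⇒ v = √(2|q|V/m) = √(2·1.602×10⁻¹⁹·714/3.322×10⁻²⁷) ≈ 2.624×10⁵ m/s.
In the field: r = mv/(|q|B) = (3.322×10⁻²⁷)(2.624×10⁵)/((1.602×10⁻¹⁹)(0.166)) ≈ 0.0328 m.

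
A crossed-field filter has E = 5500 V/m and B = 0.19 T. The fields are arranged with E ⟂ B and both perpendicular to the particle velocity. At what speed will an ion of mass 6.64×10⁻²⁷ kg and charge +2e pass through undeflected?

v = 2.9×10⁴ m/s

Zero net Lorentz force requires |qE| = |q v×B|, i.e. E = vB.
v = E/B = 5500/0.19 = 2.9×10⁴ m/s.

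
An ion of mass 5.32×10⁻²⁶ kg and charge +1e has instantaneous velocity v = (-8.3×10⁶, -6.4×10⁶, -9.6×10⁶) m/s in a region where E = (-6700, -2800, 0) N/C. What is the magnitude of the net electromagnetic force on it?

|F| ≈ 1.16×10⁻¹⁵ N

Only an electric field acts, so F = qE = (1.602×10⁻¹⁹ C)·(-6700, -2800, 0) = (-1.07×10⁻¹⁵, -4.49×10⁻¹⁶, 0) N.
|F| = 1.16×10⁻¹⁵ N.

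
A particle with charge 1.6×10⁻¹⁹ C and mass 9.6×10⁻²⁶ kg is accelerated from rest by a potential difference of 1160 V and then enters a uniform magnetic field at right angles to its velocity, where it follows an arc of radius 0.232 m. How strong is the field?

B ≈ 0.161 T

v = √(2|q|V/m) = √(2·1.6×10⁻¹⁹·1160/9.6×10⁻²⁶) ≈ 6.218×10⁴ m/s.
B = mv/(|q|r) = (9.6×10⁻²⁶)(6.218×10⁴)/((1.6×10⁻¹⁹)(0.232)) ≈ 0.161 T.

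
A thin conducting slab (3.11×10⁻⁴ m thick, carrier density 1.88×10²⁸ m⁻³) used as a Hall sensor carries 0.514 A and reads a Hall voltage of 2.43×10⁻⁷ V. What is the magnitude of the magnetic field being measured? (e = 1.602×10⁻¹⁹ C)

From V_H = IB/(n e t), B = V_H n e t / I.
B = (2.43×10⁻⁷)(1.88×10²⁸)(1.602×10⁻¹⁹)(3.11×10⁻⁴)/0.514 ≈ 0.443 T.

B ≈ 0.443 T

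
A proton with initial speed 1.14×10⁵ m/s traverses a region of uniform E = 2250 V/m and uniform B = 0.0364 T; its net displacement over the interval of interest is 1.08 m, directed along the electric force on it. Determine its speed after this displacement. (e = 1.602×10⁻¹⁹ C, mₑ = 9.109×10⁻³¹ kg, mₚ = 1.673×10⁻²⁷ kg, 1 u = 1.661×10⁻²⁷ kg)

v_f ≈ 6.92×10⁵ m/s

B does no work; ΔKE = |q|E d.
½mv_f² = ½mv₀² + |q|Ed = ½(1.673×10⁻²⁷)(1.14×10⁵)² + (1.602×10⁻¹⁹)(2250)(1.08) ≈ 1.087×10⁻¹⁷ J + 3.893×10⁻¹⁶ J ≈ 4.002×10⁻¹⁶ J.
v_f = √(2·4.002×10⁻¹⁶/1.673×10⁻²⁷) ≈ 6.92×10⁵ m/s.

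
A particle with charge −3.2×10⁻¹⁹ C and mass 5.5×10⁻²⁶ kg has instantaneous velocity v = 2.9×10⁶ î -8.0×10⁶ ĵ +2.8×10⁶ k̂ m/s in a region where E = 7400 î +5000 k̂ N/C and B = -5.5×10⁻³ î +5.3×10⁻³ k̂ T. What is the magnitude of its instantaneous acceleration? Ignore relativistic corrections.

v×B = (-4.24×10⁴, -3.08×10⁴, -4.40×10⁴) N/C.
E + v×B = (-3.50×10⁴, -3.08×10⁴, -3.90×10⁴) N/C.
F = q(E + v×B) = (−3.2×10⁻¹⁹ C)·(-3.50×10⁴, -3.08×10⁴, -3.90×10⁴) = (1.12×10⁻¹⁴, 9.85×10⁻¹⁵, 1.25×10⁻¹⁴) N.
|a| = |F|/m = 1.945×10⁻¹⁴/5.5×10⁻²⁶ ≈ 3.54×10¹¹ m/s².

|a| ≈ 3.54×10¹¹ m/s²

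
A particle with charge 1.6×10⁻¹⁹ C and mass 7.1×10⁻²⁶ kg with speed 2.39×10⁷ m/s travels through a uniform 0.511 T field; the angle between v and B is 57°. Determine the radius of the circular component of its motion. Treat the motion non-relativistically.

r ≈ 17.4 m

v⊥ = v sinθ = 2.39×10⁷·sin57° ≈ 2.004×10⁷ m/s.
r = m v⊥/(|q|B) = (7.1×10⁻²⁶)(2.004×10⁷)/((1.6×10⁻¹⁹)(0.511)) ≈ 17.4 m.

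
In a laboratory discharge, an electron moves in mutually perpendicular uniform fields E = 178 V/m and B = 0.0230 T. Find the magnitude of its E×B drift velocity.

In crossed fields the guiding centre drifts at v_d = |E×B|/B² = E/B, independent of charge and mass.
v_d = 178/0.0230 = 7740 m/s.

v_d ≈ 7740 m/s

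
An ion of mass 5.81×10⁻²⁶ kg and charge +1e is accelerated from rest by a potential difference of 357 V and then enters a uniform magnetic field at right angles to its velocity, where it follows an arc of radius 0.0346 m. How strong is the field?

v = √(2|q|V/m) = √(2·1.602×10⁻¹⁹·357/5.81×10⁻²⁶) ≈ 4.437×10⁴ m/s.
B = mv/(|q|r) = (5.81×10⁻²⁶)(4.437×10⁴)/((1.602×10⁻¹⁹)(0.0346)) ≈ 0.465 T.

B ≈ 0.465 T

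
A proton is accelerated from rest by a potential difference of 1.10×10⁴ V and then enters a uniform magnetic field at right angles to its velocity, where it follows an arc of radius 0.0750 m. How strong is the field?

v = √(2|q|V/m) = √(2·1.602×10⁻¹⁹·1.10×10⁴/1.673×10⁻²⁷) ≈ 1.451×10⁶ m/s.
B = mv/(|q|r) = (1.673×10⁻²⁷)(1.451×10⁶)/((1.602×10⁻¹⁹)(0.0750)) ≈ 0.202 T.

B ≈ 0.202 T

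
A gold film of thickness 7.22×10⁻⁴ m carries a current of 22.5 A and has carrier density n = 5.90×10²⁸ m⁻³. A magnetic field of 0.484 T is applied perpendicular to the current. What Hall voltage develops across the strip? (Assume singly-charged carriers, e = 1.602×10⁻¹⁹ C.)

V_H = IB/(n e t).
V_H = (22.5)(0.484)/((5.90×10²⁸)(1.602×10⁻¹⁹)(7.22×10⁻⁴)) ≈ 1.60×10⁻⁶ V.

V_H ≈ 1.60×10⁻⁶ V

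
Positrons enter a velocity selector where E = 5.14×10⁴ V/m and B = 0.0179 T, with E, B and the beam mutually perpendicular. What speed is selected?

Zero net Lorentz force requires |qE| = |q v×B|, i.e. E = vB.
v = E/B = 5.14×10⁴/0.0179 = 2.87×10⁶ m/s.

v = 2.87×10⁶ m/s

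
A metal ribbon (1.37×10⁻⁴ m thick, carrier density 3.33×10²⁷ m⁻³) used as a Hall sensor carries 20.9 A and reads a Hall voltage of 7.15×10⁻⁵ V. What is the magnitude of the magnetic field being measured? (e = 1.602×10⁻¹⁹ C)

From V_H = IB/(n e t), B = V_H n e t / I.
B = (7.15×10⁻⁵)(3.33×10²⁷)(1.602×10⁻¹⁹)(1.37×10⁻⁴)/20.9 ≈ 0.250 T.

B ≈ 0.250 T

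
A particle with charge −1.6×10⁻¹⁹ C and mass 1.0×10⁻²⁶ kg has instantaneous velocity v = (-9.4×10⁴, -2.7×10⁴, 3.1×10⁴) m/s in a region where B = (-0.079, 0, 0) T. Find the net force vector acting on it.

F ≈ (0, 3.92×10⁻¹⁶, 3.41×10⁻¹⁶) N

v×B = (0, -2450, -2130) N/C.
F = q v×B = (−1.6×10⁻¹⁹ C)·(0, -2450, -2130) = (0, 3.92×10⁻¹⁶, 3.41×10⁻¹⁶) N.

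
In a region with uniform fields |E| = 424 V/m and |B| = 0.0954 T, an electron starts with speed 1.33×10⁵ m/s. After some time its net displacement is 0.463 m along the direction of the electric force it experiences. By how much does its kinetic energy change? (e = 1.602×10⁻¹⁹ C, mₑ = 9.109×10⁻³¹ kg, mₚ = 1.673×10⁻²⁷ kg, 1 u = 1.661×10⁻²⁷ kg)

The magnetic force is always ⟂ v and does no work; only the electric force changes KE.
ΔKE = F_E · d = |q|E d = (1.602×10⁻¹⁹)(424)(0.463) ≈ 3.14×10⁻¹⁷ J.

ΔKE ≈ 3.14×10⁻¹⁷ J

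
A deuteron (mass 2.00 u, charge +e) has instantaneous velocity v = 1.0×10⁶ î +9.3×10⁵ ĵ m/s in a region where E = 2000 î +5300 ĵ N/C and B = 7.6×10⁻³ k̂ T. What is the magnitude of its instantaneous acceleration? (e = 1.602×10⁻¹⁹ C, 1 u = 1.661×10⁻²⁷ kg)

v×B = (7070, -7600, 0) N/C.
E + v×B = (9070, -2300, 0) N/C.
F = q(E + v×B) = (1.602×10⁻¹⁹ C)·(9070, -2300, 0) = (1.45×10⁻¹⁵, -3.68×10⁻¹⁶, 0) N.
|a| = |F|/m = 1.499×10⁻¹⁵/3.322×10⁻²⁷ ≈ 4.51×10¹¹ m/s².

|a| ≈ 4.51×10¹¹ m/s²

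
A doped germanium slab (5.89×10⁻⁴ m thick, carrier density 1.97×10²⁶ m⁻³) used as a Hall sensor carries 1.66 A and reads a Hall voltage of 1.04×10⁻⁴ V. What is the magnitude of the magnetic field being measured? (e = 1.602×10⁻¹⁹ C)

B ≈ 1.16 T

From V_H = IB/(n e t), B = V_H n e t / I.
B = (1.04×10⁻⁴)(1.97×10²⁶)(1.602×10⁻¹⁹)(5.89×10⁻⁴)/1.66 ≈ 1.16 T.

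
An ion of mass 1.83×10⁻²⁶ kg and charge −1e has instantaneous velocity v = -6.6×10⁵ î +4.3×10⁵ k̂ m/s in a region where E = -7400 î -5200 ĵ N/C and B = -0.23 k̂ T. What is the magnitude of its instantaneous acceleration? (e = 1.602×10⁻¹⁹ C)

|a| ≈ 1.38×10¹² m/s²

v×B = (0, -1.52×10⁵, 0) N/C.
E + v×B = (-7400, -1.57×10⁵, 0) N/C.
F = q(E + v×B) = (−1.602×10⁻¹⁹ C)·(-7400, -1.57×10⁵, 0) = (1.19×10⁻¹⁵, 2.52×10⁻¹⁴, 0) N.
|a| = |F|/m = 2.518×10⁻¹⁴/1.83×10⁻²⁶ ≈ 1.38×10¹² m/s².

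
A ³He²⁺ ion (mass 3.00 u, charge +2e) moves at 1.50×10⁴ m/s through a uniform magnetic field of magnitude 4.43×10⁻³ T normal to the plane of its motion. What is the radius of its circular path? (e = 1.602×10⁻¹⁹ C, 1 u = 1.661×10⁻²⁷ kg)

The magnetic force provides the centripetal force: |q|vB = mv²/r.
r = mv/(|q|B) = (4.983×10⁻²⁷)(1.50×10⁴)/((3.204×10⁻¹⁹)(4.43×10⁻³)) ≈ 0.0527 m.

r ≈ 0.0527 m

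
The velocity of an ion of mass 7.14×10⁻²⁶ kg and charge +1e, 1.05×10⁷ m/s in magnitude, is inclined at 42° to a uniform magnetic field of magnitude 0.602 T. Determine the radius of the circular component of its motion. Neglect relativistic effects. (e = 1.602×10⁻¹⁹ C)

r ≈ 5.20 m

v⊥ = v sinθ = 1.05×10⁷·sin42° ≈ 7.026×10⁶ m/s.
r = m v⊥/(|q|B) = (7.14×10⁻²⁶)(7.026×10⁶)/((1.602×10⁻¹⁹)(0.602)) ≈ 5.20 m.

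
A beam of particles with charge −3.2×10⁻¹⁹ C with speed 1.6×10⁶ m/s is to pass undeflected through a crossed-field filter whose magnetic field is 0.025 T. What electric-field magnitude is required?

For straight-line motion qE = qvB, so E = vB.
E = 1.6×10⁶ × 0.025 = 4.0×10⁴ V/m.

E = 4.0×10⁴ V/m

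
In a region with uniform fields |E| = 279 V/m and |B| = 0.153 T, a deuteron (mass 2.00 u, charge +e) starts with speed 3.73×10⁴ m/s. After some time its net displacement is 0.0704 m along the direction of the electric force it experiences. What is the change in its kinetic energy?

The magnetic force is always ⟂ v and does no work; only the electric force changes KE.
ΔKE = F_E · d = |q|E d = (1.602×10⁻¹⁹)(279)(0.0704) ≈ 3.15×10⁻¹⁸ J.

ΔKE ≈ 3.15×10⁻¹⁸ J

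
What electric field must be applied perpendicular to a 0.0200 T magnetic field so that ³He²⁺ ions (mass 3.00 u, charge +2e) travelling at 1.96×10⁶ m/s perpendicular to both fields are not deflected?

For straight-line motion qE = qvB, so E = vB.
E = 1.96×10⁶ × 0.0200 = 3.92×10⁴ V/m.

E = 3.92×10⁴ V/m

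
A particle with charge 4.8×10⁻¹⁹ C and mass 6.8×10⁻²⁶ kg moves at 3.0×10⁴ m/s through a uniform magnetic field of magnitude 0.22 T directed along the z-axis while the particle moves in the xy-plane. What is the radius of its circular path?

r ≈ 0.019 m

The magnetic force provides the centripetal force: |q|vB = mv²/r.
r = mv/(|q|B) = (6.8×10⁻²⁶)(3.0×10⁴)/((4.8×10⁻¹⁹)(0.22)) ≈ 0.019 m.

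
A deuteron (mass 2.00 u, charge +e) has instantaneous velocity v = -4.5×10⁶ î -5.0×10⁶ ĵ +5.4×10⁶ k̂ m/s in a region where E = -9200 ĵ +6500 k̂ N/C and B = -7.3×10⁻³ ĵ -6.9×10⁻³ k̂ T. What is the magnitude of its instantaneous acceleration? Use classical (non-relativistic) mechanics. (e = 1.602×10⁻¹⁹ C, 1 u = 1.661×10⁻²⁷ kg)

|a| ≈ 4.48×10¹² m/s²

v×B = (7.39×10⁴, -3.10×10⁴, 3.28×10⁴) N/C.
E + v×B = (7.39×10⁴, -4.02×10⁴, 3.94×10⁴) N/C.
F = q(E + v×B) = (1.602×10⁻¹⁹ C)·(7.39×10⁴, -4.02×10⁴, 3.94×10⁴) = (1.18×10⁻¹⁴, -6.45×10⁻¹⁵, 6.30×10⁻¹⁵) N.
|a| = |F|/m = 1.488×10⁻¹⁴/3.322×10⁻²⁷ ≈ 4.48×10¹² m/s².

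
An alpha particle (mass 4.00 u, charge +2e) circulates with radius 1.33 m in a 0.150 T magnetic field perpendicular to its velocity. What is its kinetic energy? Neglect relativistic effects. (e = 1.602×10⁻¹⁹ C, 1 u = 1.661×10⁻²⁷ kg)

KE ≈ 3.07×10⁻¹³ J

v = |q|Br/m, then KE = ½mv² = (qBr)²/(2m).
v = (3.204×10⁻¹⁹)(0.150)(1.33)/6.644×10⁻²⁷ ≈ 9.621×10⁶ m/s.
KE = ½(6.644×10⁻²⁷)(9.621×10⁶)² ≈ 3.07×10⁻¹³ J.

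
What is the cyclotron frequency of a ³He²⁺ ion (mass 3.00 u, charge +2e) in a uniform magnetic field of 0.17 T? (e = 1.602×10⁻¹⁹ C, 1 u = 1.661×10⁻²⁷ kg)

f ≈ 1.7×10⁶ Hz

f = |q|B/(2πm).
f = (3.204×10⁻¹⁹)(0.17)/(2π·4.983×10⁻²⁷) ≈ 1.7×10⁶ Hz.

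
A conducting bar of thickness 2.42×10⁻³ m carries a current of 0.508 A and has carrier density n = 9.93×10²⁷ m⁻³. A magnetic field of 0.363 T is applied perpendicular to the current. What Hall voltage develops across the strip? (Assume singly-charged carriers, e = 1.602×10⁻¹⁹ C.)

V_H ≈ 4.79×10⁻⁸ V

V_H = IB/(n e t).
V_H = (0.508)(0.363)/((9.93×10²⁷)(1.602×10⁻¹⁹)(2.42×10⁻³)) ≈ 4.79×10⁻⁸ V.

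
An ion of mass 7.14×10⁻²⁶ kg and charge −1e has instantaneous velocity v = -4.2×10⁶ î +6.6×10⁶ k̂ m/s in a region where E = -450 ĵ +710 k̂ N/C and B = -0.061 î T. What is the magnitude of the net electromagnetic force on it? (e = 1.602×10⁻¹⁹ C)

|F| ≈ 6.46×10⁻¹⁴ N

v×B = (0, -4.03×10⁵, 0) N/C.
E + v×B = (0, -4.03×10⁵, 710) N/C.
F = q(E + v×B) = (−1.602×10⁻¹⁹ C)·(0, -4.03×10⁵, 710) = (0, 6.46×10⁻¹⁴, -1.14×10⁻¹⁶) N.
|F| = 6.46×10⁻¹⁴ N.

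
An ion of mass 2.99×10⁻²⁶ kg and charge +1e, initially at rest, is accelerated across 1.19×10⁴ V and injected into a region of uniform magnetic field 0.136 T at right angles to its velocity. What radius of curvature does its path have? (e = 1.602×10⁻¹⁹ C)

r ≈ 0.490 m

Acceleration: |q|V = ½mv² ⇒ v = √(2|q|V/m) = √(2·1.602×10⁻¹⁹·1.19×10⁴/2.99×10⁻²⁶) ≈ 3.571×10⁵ m/s.
In the field: r = mv/(|q|B) = (2.99×10⁻²⁶)(3.571×10⁵)/((1.602×10⁻¹⁹)(0.136)) ≈ 0.490 m.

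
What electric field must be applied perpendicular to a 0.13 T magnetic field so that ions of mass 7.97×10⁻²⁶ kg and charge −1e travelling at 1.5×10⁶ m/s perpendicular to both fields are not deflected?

E = 2.0×10⁵ V/m

For straight-line motion qE = qvB, so E = vB.
E = 1.5×10⁶ × 0.13 = 2.0×10⁵ V/m.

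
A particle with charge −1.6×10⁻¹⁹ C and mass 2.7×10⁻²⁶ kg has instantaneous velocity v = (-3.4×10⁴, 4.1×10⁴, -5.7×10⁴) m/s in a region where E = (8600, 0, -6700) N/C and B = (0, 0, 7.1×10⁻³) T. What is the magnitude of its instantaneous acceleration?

v×B = (291, 241, 0) N/C.
E + v×B = (8890, 241, -6700) N/C.
F = q(E + v×B) = (−1.6×10⁻¹⁹ C)·(8890, 241, -6700) = (-1.42×10⁻¹⁵, -3.86×10⁻¹⁷, 1.07×10⁻¹⁵) N.
|a| = |F|/m = 1.782×10⁻¹⁵/2.7×10⁻²⁶ ≈ 6.60×10¹⁰ m/s².

|a| ≈ 6.60×10¹⁰ m/s²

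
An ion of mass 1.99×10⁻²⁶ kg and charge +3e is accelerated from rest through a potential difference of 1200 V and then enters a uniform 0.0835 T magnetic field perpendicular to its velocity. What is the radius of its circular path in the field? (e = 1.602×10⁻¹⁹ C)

r ≈ 0.119 m

Acceleration: |q|V = ½mv² ⇒ v = √(2|q|V/m) = √(2·4.806×10⁻¹⁹·1200/1.99×10⁻²⁶) ≈ 2.408×10⁵ m/s.
In the field: r = mv/(|q|B) = (1.99×10⁻²⁶)(2.408×10⁵)/((4.806×10⁻¹⁹)(0.0835)) ≈ 0.119 m.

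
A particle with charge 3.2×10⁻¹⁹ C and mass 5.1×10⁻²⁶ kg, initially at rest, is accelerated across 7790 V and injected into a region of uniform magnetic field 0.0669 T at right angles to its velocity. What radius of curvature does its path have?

Acceleration: |q|V = ½mv² ⇒ v = √(2|q|V/m) = √(2·3.2×10⁻¹⁹·7790/5.1×10⁻²⁶) ≈ 3.127×10⁵ m/s.
In the field: r = mv/(|q|B) = (5.1×10⁻²⁶)(3.127×10⁵)/((3.2×10⁻¹⁹)(0.0669)) ≈ 0.745 m.

r ≈ 0.745 m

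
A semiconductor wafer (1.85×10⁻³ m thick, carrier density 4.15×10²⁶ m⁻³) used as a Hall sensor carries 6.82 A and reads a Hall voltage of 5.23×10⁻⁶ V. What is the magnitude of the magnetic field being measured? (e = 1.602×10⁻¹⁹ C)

B ≈ 0.0943 T

From V_H = IB/(n e t), B = V_H n e t / I.
B = (5.23×10⁻⁶)(4.15×10²⁶)(1.602×10⁻¹⁹)(1.85×10⁻³)/6.82 ≈ 0.0943 T.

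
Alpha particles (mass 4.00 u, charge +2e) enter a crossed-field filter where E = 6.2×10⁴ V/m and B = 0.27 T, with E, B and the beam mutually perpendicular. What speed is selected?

v = 2.3×10⁵ m/s

For undeflected motion the electric and magnetic forces balance: qE = qvB.
v = E/B = 6.2×10⁴/0.27 = 2.3×10⁵ m/s.
The result is independent of the particle's charge and mass.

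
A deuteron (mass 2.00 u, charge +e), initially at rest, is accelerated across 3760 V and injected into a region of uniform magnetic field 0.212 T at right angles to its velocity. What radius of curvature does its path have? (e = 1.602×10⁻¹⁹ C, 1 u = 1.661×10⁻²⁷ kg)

Acceleration: |q|V = ½mv² ⇒ v = √(2|q|V/m) = √(2·1.602×10⁻¹⁹·3760/3.322×10⁻²⁷) ≈ 6.022×10⁵ m/s.
In the field: r = mv/(|q|B) = (3.322×10⁻²⁷)(6.022×10⁵)/((1.602×10⁻¹⁹)(0.212)) ≈ 0.0589 m.

r ≈ 0.0589 m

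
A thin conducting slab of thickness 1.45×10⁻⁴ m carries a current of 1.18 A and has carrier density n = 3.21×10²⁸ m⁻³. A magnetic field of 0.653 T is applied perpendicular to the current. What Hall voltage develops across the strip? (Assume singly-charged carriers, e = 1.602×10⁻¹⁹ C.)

V_H ≈ 1.03×10⁻⁶ V

V_H = IB/(n e t).
V_H = (1.18)(0.653)/((3.21×10²⁸)(1.602×10⁻¹⁹)(1.45×10⁻⁴)) ≈ 1.03×10⁻⁶ V.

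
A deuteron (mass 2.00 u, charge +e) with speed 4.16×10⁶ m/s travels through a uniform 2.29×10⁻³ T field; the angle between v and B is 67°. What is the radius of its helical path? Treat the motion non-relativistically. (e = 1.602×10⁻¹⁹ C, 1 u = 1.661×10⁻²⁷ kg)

r ≈ 34.7 m

v⊥ = v sinθ = 4.16×10⁶·sin67° ≈ 3.829×10⁶ m/s.
r = m v⊥/(|q|B) = (3.322×10⁻²⁷)(3.829×10⁶)/((1.602×10⁻¹⁹)(2.29×10⁻³)) ≈ 34.7 m.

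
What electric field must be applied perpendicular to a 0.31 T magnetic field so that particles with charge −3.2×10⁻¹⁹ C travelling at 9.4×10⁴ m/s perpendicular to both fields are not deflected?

For straight-line motion qE = qvB, so E = vB.
E = 9.4×10⁴ × 0.31 = 2.9×10⁴ V/m.

E = 2.9×10⁴ V/m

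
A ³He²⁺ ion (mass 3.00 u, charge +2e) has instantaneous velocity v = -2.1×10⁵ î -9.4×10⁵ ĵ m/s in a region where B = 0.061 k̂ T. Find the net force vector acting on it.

F ≈ (-1.84×10⁻¹⁴, 4.10×10⁻¹⁵, 0) N

v×B = (-5.73×10⁴, 1.28×10⁴, 0) N/C.
F = q v×B = (3.204×10⁻¹⁹ C)·(-5.73×10⁴, 1.28×10⁴, 0) = (-1.84×10⁻¹⁴, 4.10×10⁻¹⁵, 0) N.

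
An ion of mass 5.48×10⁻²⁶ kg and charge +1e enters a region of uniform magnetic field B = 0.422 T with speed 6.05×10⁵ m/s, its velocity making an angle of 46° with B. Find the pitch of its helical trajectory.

p ≈ 2.14 m

v∥ = v cosθ = 6.05×10⁵·cos46° ≈ 4.203×10⁵ m/s.
T = 2πm/(|q|B) = 2π(5.48×10⁻²⁶)/((1.602×10⁻¹⁹)(0.422)) ≈ 5.093×10⁻⁶ s.
pitch = v∥ T = (4.203×10⁵)(5.093×10⁻⁶) ≈ 2.14 m.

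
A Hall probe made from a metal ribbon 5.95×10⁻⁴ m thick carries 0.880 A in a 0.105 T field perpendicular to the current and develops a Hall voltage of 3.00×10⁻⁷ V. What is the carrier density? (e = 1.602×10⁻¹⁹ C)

n ≈ 3.23×10²⁷ m⁻³

From V_H = IB/(n e t), n = IB/(V_H e t).
n = (0.880)(0.105)/((3.00×10⁻⁷)(1.602×10⁻¹⁹)(5.95×10⁻⁴)) ≈ 3.23×10²⁷ m⁻³.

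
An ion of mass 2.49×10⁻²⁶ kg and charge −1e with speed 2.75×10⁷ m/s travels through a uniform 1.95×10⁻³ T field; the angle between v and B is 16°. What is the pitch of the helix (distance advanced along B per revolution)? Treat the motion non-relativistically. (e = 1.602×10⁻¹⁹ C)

p ≈ 1.32×10⁴ m

v∥ = v cosθ = 2.75×10⁷·cos16° ≈ 2.643×10⁷ m/s.
T = 2πm/(|q|B) = 2π(2.49×10⁻²⁶)/((1.602×10⁻¹⁹)(1.95×10⁻³)) ≈ 5.008×10⁻⁴ s.
pitch = v∥ T = (2.643×10⁷)(5.008×10⁻⁴) ≈ 1.32×10⁴ m.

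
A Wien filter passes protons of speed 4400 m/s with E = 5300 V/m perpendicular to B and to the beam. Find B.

Balance of forces in the selector: qE = qvB ⇒ B = E/v.
B = 5300/4400 = 1.2 T.

B = 1.2 T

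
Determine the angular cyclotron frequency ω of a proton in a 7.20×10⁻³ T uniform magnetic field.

ω = |q|B/m.
ω = (1.602×10⁻¹⁹)(7.20×10⁻³)/1.673×10⁻²⁷ ≈ 6.89×10⁵ rad/s.

ω ≈ 6.89×10⁵ rad/s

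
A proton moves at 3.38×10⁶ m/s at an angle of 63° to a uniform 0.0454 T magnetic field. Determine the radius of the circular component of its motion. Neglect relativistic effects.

v⊥ = v sinθ = 3.38×10⁶·sin63° ≈ 3.012×10⁶ m/s.
r = m v⊥/(|q|B) = (1.673×10⁻²⁷)(3.012×10⁶)/((1.602×10⁻¹⁹)(0.0454)) ≈ 0.693 m.

r ≈ 0.693 m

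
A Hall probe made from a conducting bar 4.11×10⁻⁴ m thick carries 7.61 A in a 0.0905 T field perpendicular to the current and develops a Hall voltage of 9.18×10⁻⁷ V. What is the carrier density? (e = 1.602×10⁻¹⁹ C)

From V_H = IB/(n e t), n = IB/(V_H e t).
n = (7.61)(0.0905)/((9.18×10⁻⁷)(1.602×10⁻¹⁹)(4.11×10⁻⁴)) ≈ 1.14×10²⁸ m⁻³.

n ≈ 1.14×10²⁸ m⁻³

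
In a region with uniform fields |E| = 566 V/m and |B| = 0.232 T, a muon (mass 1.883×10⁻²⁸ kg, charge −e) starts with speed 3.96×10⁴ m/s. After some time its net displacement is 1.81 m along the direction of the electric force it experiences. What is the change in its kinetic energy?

The magnetic force is always ⟂ v and does no work; only the electric force changes KE.
ΔKE = F_E · d = |q|E d = (1.602×10⁻¹⁹)(566)(1.81) ≈ 1.64×10⁻¹⁶ J.

ΔKE ≈ 1.64×10⁻¹⁶ J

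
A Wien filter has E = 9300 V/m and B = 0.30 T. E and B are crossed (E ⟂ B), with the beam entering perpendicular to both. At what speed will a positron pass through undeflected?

v = 3.1×10⁴ m/s

Straight-line motion ⇒ electric and magnetic forces cancel, so E = vB.
v = E/B = 9300/0.30 = 3.1×10⁴ m/s.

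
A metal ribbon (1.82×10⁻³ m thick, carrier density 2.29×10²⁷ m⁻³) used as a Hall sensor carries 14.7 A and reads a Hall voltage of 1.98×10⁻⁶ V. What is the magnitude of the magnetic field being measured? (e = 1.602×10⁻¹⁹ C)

From V_H = IB/(n e t), B = V_H n e t / I.
B = (1.98×10⁻⁶)(2.29×10²⁷)(1.602×10⁻¹⁹)(1.82×10⁻³)/14.7 ≈ 0.0899 T.

B ≈ 0.0899 T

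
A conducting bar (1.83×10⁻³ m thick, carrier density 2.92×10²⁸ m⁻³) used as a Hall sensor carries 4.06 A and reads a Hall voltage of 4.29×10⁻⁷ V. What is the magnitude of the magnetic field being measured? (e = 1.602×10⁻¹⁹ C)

B ≈ 0.905 T

From V_H = IB/(n e t), B = V_H n e t / I.
B = (4.29×10⁻⁷)(2.92×10²⁸)(1.602×10⁻¹⁹)(1.83×10⁻³)/4.06 ≈ 0.905 T.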